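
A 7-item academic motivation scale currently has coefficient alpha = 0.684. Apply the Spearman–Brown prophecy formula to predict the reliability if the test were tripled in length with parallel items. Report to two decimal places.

Length factor m = 3
α' = m·α / (1 + (m−1)·α)
   = 3 × 0.684 / (1 + (3 − 1) × 0.684)
   = 2.0520 / 2.3680 = 0.87

predicted reliability = 0.87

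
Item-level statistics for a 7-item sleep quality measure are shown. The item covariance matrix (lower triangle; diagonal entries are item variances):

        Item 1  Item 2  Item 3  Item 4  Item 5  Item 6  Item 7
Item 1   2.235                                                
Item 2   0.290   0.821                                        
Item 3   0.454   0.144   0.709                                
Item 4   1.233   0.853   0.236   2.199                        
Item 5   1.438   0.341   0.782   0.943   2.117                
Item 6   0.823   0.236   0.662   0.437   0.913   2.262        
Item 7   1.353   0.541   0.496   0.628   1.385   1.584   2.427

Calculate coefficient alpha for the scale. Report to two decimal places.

coefficient alpha = 0.83

sum of item variances = 2.235 + 0.821 + 0.709 + 2.199 + 2.117 + 2.262 + 2.427 = 12.770
Σ_{i<j} σ_ij = 15.772
total variance = 12.770 + 2 × 15.772 = 44.314
α = (k/(k−1))·(1 − sum of item variances/total variance) = (7/6)·(1 − 12.770/44.314) = 0.83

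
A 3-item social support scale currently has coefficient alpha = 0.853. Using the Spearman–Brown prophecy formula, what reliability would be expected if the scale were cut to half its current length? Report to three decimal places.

Length factor m = 1/2
α' = m·α / (1 − (1−m)·α)
   = 1/2 × 0.853 / (1 − (1 − 1/2) × 0.853)
   = 0.4265 / 0.5735 = 0.744

predicted reliability = 0.744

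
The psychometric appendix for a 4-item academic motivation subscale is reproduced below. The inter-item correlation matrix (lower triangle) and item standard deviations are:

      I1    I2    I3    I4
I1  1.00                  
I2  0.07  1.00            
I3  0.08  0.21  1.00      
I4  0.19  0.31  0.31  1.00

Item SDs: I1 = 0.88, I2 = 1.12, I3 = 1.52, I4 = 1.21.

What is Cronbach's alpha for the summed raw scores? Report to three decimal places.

Σσ²ᵢ = 0.88² + 1.12² + 1.52² + 1.21² = 5.8033
Covariances σ_ij = r_ij · s_i · s_j:
  σ(I1,I2) = 0.07 × 0.88 × 1.12 = 0.0690
  σ(I1,I3) = 0.08 × 0.88 × 1.52 = 0.1070
  σ(I1,I4) = 0.19 × 0.88 × 1.21 = 0.2023
  σ(I2,I3) = 0.21 × 1.12 × 1.52 = 0.3575
  σ(I2,I4) = 0.31 × 1.12 × 1.21 = 0.4201
  σ(I3,I4) = 0.31 × 1.52 × 1.21 = 0.5702
σ²_T = Σσ²ᵢ + 2·Σσ_ij = 5.8033 + 2 × 1.7261 = 9.2555
α = (4/3)·(1 − 5.8033/9.2555) = 0.497

α = 0.497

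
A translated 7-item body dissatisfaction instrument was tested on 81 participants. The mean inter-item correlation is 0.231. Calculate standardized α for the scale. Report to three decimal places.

standardized α = 0.678

Standardized α = k·r̄ / (1 + (k−1)·r̄) = 7 × 0.231 / (1 + 6 × 0.231)
  = 1.6170 / 2.3860 = 0.678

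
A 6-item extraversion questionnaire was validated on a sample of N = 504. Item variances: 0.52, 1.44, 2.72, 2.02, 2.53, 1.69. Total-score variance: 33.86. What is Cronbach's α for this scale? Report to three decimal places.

sum of item variances = 0.52 + 1.44 + 2.72 + 2.02 + 2.53 + 1.69 = 10.92
α = (k/(k−1))·(1 − sum of item variances/Var(T)) = (6/5)·(1 − 10.92/33.86) = 0.813

Cronbach's α = 0.813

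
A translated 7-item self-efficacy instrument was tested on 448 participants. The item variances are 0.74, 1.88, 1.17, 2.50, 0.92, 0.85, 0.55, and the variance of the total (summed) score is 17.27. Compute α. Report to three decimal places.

α = 0.585

Σσ²ᵢ = 0.74 + 1.88 + 1.17 + 2.50 + 0.92 + 0.85 + 0.55 = 8.61
α = (k/(k−1))·(1 − Σσ²ᵢ/total variance) = (7/6)·(1 − 8.61/17.27) = 0.585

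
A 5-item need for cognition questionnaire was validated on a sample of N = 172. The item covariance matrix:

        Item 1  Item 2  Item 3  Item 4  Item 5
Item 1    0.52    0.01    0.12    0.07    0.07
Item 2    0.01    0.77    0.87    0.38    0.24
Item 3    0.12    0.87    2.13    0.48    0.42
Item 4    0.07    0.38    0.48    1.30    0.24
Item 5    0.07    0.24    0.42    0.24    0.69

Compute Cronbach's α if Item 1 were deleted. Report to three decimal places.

Remaining items: Item 2, Item 3, Item 4, Item 5 (k = 4).
ΣVar(i) = 0.77 + 2.13 + 1.30 + 0.69 = 4.89
σ²_T = 4.89 + 2 × 2.63 = 10.15
α (item deleted) = (4/3)·(1 − 4.89/10.15) = 0.691

α = 0.691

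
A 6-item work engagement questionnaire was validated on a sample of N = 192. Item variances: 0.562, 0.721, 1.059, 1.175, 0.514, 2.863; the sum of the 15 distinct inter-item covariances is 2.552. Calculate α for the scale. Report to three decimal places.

α = 0.510

ΣVar(i) = 0.562 + 0.721 + 1.059 + 1.175 + 0.514 + 2.863 = 6.894
Sum of distinct covariances = 2.552
σ²_T = ΣVar(i) + 2·Σcov = 6.894 + 2 × 2.552 = 11.998
α = (6/5)·(1 − 6.894/11.998) = 0.510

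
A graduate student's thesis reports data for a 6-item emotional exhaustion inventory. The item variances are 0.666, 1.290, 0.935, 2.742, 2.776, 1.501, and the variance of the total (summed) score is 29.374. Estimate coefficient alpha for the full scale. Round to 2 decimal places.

α = 0.80

Σσᵢ² = 0.666 + 1.290 + 0.935 + 2.742 + 2.776 + 1.501 = 9.910
α = (k/(k−1))·(1 − Σσᵢ²/total variance) = (6/5)·(1 − 9.910/29.374) = 0.80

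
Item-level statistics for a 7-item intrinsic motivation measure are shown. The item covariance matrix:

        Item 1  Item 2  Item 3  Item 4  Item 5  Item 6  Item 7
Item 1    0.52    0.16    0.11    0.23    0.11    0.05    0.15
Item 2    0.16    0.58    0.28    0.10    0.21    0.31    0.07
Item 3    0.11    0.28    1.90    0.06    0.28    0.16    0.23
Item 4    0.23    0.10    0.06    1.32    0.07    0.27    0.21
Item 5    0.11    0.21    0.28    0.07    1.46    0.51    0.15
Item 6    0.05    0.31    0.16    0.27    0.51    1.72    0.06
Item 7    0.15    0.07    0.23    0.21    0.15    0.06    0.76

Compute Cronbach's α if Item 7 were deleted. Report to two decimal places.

Remaining items: Item 1, Item 2, Item 3, Item 4, Item 5, Item 6 (k = 6).
sum of item variances = 0.52 + 0.58 + 1.90 + 1.32 + 1.46 + 1.72 = 7.50
σ²_total = 7.50 + 2 × 2.91 = 13.32
α (item deleted) = (6/5)·(1 − 7.50/13.32) = 0.52

α = 0.52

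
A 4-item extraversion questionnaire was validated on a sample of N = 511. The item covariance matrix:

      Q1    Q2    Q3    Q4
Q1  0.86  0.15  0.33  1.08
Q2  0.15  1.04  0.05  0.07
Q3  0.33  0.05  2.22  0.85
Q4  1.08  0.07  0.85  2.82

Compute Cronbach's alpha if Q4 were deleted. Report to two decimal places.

Remaining items: Q1, Q2, Q3 (k = 3).
sum of item variances = 0.86 + 1.04 + 2.22 = 4.12
σ²_T = 4.12 + 2 × 0.53 = 5.18
α (item deleted) = (3/2)·(1 − 4.12/5.18) = 0.31

Cronbach's alpha = 0.31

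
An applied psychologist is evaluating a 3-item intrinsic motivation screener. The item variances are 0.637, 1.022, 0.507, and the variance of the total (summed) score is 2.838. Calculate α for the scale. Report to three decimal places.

α = 0.355

Σσᵢ² = 0.637 + 1.022 + 0.507 = 2.166
α = (k/(k−1))·(1 − Σσᵢ²/Var(T)) = (3/2)·(1 − 2.166/2.838) = 0.355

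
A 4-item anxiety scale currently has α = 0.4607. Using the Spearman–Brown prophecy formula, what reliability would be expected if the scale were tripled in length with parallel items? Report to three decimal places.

predicted reliability = 0.719

Length factor m = 3
α' = m·α / (1 + (m−1)·α)
   = 3 × 0.4607 / (1 + (3 − 1) × 0.4607)
   = 1.3821 / 1.9214 = 0.719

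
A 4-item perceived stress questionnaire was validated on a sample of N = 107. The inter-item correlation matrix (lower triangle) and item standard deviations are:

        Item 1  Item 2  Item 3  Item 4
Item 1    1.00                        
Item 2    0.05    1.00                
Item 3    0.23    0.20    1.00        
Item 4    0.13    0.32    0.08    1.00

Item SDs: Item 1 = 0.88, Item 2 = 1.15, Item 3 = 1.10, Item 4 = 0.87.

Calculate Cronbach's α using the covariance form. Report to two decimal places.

Cronbach's α = 0.45

Σσ²ᵢ = 0.88² + 1.15² + 1.10² + 0.87² = 4.0638
Covariances σ_ij = r_ij · s_i · s_j:
  σ(Item 1,Item 2) = 0.05 × 0.88 × 1.15 = 0.0506
  σ(Item 1,Item 3) = 0.23 × 0.88 × 1.10 = 0.2226
  σ(Item 1,Item 4) = 0.13 × 0.88 × 0.87 = 0.0995
  σ(Item 2,Item 3) = 0.20 × 1.15 × 1.10 = 0.2530
  σ(Item 2,Item 4) = 0.32 × 1.15 × 0.87 = 0.3202
  σ(Item 3,Item 4) = 0.08 × 1.10 × 0.87 = 0.0766
σ²_T = Σσ²ᵢ + 2·Σσ_ij = 4.0638 + 2 × 1.0225 = 6.1088
α = (4/3)·(1 − 4.0638/6.1088) = 0.45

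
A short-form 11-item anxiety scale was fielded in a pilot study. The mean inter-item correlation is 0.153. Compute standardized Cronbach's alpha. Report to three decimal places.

Standardized α = k·r̄ / (1 + (k−1)·r̄) = 11 × 0.153 / (1 + 10 × 0.153)
  = 1.6830 / 2.5300 = 0.665

standardized Cronbach's alpha = 0.665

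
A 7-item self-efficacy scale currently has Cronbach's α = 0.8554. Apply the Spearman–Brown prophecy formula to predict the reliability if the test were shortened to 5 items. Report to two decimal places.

Length factor m = 5/7 = 0.7143
α' = m·α / (1 − (1−m)·α)
   = 5/7 × 0.8554 / (1 − (1 − 5/7) × 0.8554)
   = 0.6110 / 0.7556 = 0.81

predicted reliability = 0.81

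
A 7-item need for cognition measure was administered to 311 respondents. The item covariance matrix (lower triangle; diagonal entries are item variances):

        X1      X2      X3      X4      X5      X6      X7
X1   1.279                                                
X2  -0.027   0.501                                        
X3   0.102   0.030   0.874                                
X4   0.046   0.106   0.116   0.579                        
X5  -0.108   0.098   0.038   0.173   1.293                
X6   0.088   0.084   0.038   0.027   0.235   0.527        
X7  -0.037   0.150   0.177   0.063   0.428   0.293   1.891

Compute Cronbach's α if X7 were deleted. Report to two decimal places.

Remaining items: X1, X2, X3, X4, X5, X6 (k = 6).
sum of item variances = 1.279 + 0.501 + 0.874 + 0.579 + 1.293 + 0.527 = 5.053
total variance = 5.053 + 2 × 1.046 = 7.145
α (item deleted) = (6/5)·(1 − 5.053/7.145) = 0.35

Cronbach's α = 0.35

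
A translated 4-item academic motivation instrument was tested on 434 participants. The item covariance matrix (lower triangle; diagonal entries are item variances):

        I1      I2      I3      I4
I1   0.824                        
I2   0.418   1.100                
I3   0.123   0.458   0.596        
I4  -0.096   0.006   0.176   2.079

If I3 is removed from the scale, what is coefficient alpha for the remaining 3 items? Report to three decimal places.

coefficient alpha = 0.211

Remaining items: I1, I2, I4 (k = 3).
Σσ²ᵢ = 0.824 + 1.100 + 2.079 = 4.003
Var(T) = 4.003 + 2 × 0.328 = 4.659
α (item deleted) = (3/2)·(1 − 4.003/4.659) = 0.211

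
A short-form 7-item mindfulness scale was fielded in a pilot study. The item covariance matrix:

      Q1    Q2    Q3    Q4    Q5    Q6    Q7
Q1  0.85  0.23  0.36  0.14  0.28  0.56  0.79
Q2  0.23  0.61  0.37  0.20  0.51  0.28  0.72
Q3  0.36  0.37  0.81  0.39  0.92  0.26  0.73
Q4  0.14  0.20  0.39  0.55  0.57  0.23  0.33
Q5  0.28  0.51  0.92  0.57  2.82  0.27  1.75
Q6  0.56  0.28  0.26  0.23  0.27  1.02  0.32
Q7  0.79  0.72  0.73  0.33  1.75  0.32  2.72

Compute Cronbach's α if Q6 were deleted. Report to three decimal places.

Remaining items: Q1, Q2, Q3, Q4, Q5, Q7 (k = 6).
ΣVar(i) = 0.85 + 0.61 + 0.81 + 0.55 + 2.82 + 2.72 = 8.36
σ²_total = 8.36 + 2 × 8.29 = 24.94
α (item deleted) = (6/5)·(1 − 8.36/24.94) = 0.798

α = 0.798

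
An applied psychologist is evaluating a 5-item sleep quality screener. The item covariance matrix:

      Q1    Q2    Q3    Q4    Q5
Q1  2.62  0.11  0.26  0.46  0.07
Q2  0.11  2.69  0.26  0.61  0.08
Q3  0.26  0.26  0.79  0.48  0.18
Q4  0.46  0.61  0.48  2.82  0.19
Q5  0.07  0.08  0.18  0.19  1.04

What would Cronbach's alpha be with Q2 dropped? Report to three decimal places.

α = 0.415

Remaining items: Q1, Q3, Q4, Q5 (k = 4).
ΣVar(i) = 2.62 + 0.79 + 2.82 + 1.04 = 7.27
Var(T) = 7.27 + 2 × 1.64 = 10.55
α (item deleted) = (4/3)·(1 − 7.27/10.55) = 0.415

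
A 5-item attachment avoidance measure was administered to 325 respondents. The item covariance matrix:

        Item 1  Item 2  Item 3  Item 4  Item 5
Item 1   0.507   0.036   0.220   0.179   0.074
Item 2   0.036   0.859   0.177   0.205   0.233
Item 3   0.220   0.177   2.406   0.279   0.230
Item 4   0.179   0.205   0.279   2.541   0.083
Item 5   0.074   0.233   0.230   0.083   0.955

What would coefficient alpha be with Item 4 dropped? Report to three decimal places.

coefficient alpha = 0.388

Remaining items: Item 1, Item 2, Item 3, Item 5 (k = 4).
sum of item variances = 0.507 + 0.859 + 2.406 + 0.955 = 4.727
σ²_T = 4.727 + 2 × 0.970 = 6.667
α (item deleted) = (4/3)·(1 − 4.727/6.667) = 0.388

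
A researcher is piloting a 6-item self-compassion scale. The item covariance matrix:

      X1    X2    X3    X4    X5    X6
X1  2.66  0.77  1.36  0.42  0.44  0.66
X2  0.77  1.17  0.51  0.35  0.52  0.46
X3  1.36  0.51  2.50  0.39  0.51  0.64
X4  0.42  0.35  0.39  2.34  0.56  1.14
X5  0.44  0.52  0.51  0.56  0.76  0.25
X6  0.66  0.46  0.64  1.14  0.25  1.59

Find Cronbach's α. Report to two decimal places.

Cronbach's α = 0.74

Σσᵢ² = 2.66 + 1.17 + 2.50 + 2.34 + 0.76 + 1.59 = 11.02
Σ_{i<j} σ_ij = 8.98
σ²_T = 11.02 + 2 × 8.98 = 28.98
α = (k/(k−1))·(1 − Σσᵢ²/σ²_T) = (6/5)·(1 − 11.02/28.98) = 0.74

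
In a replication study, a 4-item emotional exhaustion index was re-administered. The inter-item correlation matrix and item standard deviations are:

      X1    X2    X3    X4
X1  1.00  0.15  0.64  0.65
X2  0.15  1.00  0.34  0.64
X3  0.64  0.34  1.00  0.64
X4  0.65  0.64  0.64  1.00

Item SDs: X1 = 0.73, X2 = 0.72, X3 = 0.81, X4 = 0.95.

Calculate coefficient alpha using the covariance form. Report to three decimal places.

Σσ²ᵢ = 0.73² + 0.72² + 0.81² + 0.95² = 2.6099
Covariances σ_ij = r_ij · s_i · s_j:
  σ(X1,X2) = 0.15 × 0.73 × 0.72 = 0.0788
  σ(X1,X3) = 0.64 × 0.73 × 0.81 = 0.3784
  σ(X1,X4) = 0.65 × 0.73 × 0.95 = 0.4508
  σ(X2,X3) = 0.34 × 0.72 × 0.81 = 0.1983
  σ(X2,X4) = 0.64 × 0.72 × 0.95 = 0.4378
  σ(X3,X4) = 0.64 × 0.81 × 0.95 = 0.4925
σ²_T = Σσ²ᵢ + 2·Σσ_ij = 2.6099 + 2 × 2.0366 = 6.6831
α = (4/3)·(1 − 2.6099/6.6831) = 0.813

coefficient alpha = 0.813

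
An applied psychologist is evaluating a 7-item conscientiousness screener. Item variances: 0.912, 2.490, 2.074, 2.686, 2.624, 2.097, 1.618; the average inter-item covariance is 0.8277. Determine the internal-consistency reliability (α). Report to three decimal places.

Σσ²ᵢ = 0.912 + 2.490 + 2.074 + 2.686 + 2.624 + 2.097 + 1.618 = 14.501
Sum of the 21 distinct covariances = 21 × 0.8277 = 17.3817
Var(T) = Σσ²ᵢ + 2·Σcov = 14.501 + 2 × 17.3817 = 49.2644
α = (7/6)·(1 − 14.501/49.2644) = 0.823

α = 0.823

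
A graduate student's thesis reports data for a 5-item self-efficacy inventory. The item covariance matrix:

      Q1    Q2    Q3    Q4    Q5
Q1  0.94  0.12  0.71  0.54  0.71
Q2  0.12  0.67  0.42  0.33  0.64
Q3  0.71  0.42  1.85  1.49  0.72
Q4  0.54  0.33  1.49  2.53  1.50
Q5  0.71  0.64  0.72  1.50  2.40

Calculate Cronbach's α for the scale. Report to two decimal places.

Σσᵢ² = 0.94 + 0.67 + 1.85 + 2.53 + 2.40 = 8.39
Σ_{i<j} σ_ij = 7.18
total variance = 8.39 + 2 × 7.18 = 22.75
α = (k/(k−1))·(1 − Σσᵢ²/total variance) = (5/4)·(1 − 8.39/22.75) = 0.79

Cronbach's α = 0.79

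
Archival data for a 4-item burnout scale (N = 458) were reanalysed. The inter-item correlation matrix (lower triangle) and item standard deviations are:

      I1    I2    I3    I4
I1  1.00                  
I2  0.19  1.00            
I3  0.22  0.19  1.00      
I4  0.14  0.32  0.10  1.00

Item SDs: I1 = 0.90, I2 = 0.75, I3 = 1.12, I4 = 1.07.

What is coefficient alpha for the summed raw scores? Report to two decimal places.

Σσ²ᵢ = 0.90² + 0.75² + 1.12² + 1.07² = 3.7718
Covariances σ_ij = r_ij · s_i · s_j:
  σ(I1,I2) = 0.19 × 0.90 × 0.75 = 0.1283
  σ(I1,I3) = 0.22 × 0.90 × 1.12 = 0.2218
  σ(I1,I4) = 0.14 × 0.90 × 1.07 = 0.1348
  σ(I2,I3) = 0.19 × 0.75 × 1.12 = 0.1596
  σ(I2,I4) = 0.32 × 0.75 × 1.07 = 0.2568
  σ(I3,I4) = 0.10 × 1.12 × 1.07 = 0.1198
σ²_T = Σσ²ᵢ + 2·Σσ_ij = 3.7718 + 2 × 1.0211 = 5.8140
α = (4/3)·(1 − 3.7718/5.8140) = 0.47

α = 0.47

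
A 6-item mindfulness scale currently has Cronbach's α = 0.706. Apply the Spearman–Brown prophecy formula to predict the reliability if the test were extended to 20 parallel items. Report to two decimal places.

Length factor m = 20/6 = 3.3333
α' = m·α / (1 + (m−1)·α)
   = 20/6 × 0.706 / (1 + (20/6 − 1) × 0.706)
   = 2.3533 / 2.6473 = 0.89

predicted reliability = 0.89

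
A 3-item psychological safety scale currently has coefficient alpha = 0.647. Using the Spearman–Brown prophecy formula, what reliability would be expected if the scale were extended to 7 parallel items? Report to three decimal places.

predicted reliability = 0.810

Length factor m = 7/3 = 2.3333
α' = m·α / (1 + (m−1)·α)
   = 7/3 × 0.647 / (1 + (7/3 − 1) × 0.647)
   = 1.5097 / 1.8627 = 0.810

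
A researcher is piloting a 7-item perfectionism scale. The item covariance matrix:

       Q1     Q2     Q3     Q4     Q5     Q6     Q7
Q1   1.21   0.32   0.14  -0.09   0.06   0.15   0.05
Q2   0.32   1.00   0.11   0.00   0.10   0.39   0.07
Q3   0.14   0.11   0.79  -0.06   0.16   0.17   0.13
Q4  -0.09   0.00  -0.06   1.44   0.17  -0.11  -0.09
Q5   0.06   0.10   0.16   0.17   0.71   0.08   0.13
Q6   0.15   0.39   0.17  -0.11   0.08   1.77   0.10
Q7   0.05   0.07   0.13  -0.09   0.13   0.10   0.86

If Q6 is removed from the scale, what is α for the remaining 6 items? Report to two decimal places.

α = 0.34

Remaining items: Q1, Q2, Q3, Q4, Q5, Q7 (k = 6).
Σσ²ᵢ = 1.21 + 1.00 + 0.79 + 1.44 + 0.71 + 0.86 = 6.01
σ²_T = 6.01 + 2 × 1.20 = 8.41
α (item deleted) = (6/5)·(1 − 6.01/8.41) = 0.34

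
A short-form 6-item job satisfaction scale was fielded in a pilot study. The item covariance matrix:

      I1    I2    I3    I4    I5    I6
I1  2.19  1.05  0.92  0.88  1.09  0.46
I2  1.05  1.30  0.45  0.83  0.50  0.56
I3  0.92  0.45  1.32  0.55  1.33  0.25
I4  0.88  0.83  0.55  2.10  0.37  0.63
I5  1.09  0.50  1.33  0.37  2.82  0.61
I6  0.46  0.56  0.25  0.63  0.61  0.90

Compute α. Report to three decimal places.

α = 0.796

Σσ²ᵢ = 2.19 + 1.30 + 1.32 + 2.10 + 2.82 + 0.90 = 10.63
Σ_{i<j} σ_ij = 10.48
σ²_T = 10.63 + 2 × 10.48 = 31.59
α = (k/(k−1))·(1 − Σσ²ᵢ/σ²_T) = (6/5)·(1 − 10.63/31.59) = 0.796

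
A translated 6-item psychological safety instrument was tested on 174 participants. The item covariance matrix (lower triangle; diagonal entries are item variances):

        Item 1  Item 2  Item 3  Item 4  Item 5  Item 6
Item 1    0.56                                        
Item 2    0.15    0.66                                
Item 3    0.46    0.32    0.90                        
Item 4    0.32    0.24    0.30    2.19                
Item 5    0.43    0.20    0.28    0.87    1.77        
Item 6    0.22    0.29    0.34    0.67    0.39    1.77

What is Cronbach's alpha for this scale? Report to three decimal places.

Cronbach's alpha = 0.699

Σσ²ᵢ = 0.56 + 0.66 + 0.90 + 2.19 + 1.77 + 1.77 = 7.85
Sum of off-diagonal covariances = 5.48
total variance = 7.85 + 2 × 5.48 = 18.81
α = (k/(k−1))·(1 − Σσ²ᵢ/total variance) = (6/5)·(1 − 7.85/18.81) = 0.699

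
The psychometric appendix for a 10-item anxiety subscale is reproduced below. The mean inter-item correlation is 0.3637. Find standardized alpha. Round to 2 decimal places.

Standardized α = k·r̄ / (1 + (k−1)·r̄) = 10 × 0.3637 / (1 + 9 × 0.3637)
  = 3.6370 / 4.2733 = 0.85

standardized alpha = 0.85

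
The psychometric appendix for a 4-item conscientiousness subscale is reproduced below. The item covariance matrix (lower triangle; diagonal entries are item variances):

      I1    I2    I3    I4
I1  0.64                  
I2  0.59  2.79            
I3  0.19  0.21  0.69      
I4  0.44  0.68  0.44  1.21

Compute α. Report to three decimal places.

Σσ²ᵢ = 0.64 + 2.79 + 0.69 + 1.21 = 5.33
Σ_{i<j} σ_ij = 2.55
total variance = 5.33 + 2 × 2.55 = 10.43
α = (k/(k−1))·(1 − Σσ²ᵢ/total variance) = (4/3)·(1 − 5.33/10.43) = 0.652

α = 0.652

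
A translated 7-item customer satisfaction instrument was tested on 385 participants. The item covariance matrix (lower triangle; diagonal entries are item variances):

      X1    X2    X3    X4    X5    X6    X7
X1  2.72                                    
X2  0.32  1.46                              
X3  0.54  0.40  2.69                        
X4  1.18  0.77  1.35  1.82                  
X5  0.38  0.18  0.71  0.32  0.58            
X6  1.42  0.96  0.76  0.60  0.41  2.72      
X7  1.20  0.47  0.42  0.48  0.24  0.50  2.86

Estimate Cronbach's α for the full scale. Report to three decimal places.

Cronbach's α = 0.755

Σσ²ᵢ = 2.72 + 1.46 + 2.69 + 1.82 + 0.58 + 2.72 + 2.86 = 14.85
Σ_{i<j} σ_ij = 13.61
σ²_total = 14.85 + 2 × 13.61 = 42.07
α = (k/(k−1))·(1 − Σσ²ᵢ/σ²_total) = (7/6)·(1 − 14.85/42.07) = 0.755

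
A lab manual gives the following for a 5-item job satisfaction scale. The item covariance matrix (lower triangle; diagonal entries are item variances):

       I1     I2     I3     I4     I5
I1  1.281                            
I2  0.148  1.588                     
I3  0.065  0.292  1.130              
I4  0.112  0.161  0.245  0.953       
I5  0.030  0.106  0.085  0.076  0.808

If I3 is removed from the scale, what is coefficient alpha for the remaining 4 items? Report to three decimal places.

Remaining items: I1, I2, I4, I5 (k = 4).
Σσ²ᵢ = 1.281 + 1.588 + 0.953 + 0.808 = 4.630
σ²_T = 4.630 + 2 × 0.633 = 5.896
α (item deleted) = (4/3)·(1 − 4.630/5.896) = 0.286

α = 0.286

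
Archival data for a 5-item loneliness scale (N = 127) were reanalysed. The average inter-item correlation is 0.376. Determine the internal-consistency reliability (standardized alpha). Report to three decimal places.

Standardized α = k·r̄ / (1 + (k−1)·r̄) = 5 × 0.376 / (1 + 4 × 0.376)
  = 1.8800 / 2.5040 = 0.751

standardized alpha = 0.751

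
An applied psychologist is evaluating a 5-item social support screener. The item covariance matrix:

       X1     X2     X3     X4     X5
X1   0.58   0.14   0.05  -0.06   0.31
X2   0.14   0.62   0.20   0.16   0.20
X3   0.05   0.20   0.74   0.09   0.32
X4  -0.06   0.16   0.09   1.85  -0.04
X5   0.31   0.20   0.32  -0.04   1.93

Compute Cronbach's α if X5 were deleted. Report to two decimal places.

Remaining items: X1, X2, X3, X4 (k = 4).
ΣVar(i) = 0.58 + 0.62 + 0.74 + 1.85 = 3.79
σ²_total = 3.79 + 2 × 0.58 = 4.95
α (item deleted) = (4/3)·(1 − 3.79/4.95) = 0.31

Cronbach's α = 0.31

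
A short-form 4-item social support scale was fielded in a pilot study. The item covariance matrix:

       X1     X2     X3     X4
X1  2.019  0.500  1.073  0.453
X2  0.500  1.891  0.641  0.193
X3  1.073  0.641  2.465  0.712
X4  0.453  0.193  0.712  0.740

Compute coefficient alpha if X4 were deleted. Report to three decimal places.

α = 0.615

Remaining items: X1, X2, X3 (k = 3).
sum of item variances = 2.019 + 1.891 + 2.465 = 6.375
total variance = 6.375 + 2 × 2.214 = 10.803
α (item deleted) = (3/2)·(1 − 6.375/10.803) = 0.615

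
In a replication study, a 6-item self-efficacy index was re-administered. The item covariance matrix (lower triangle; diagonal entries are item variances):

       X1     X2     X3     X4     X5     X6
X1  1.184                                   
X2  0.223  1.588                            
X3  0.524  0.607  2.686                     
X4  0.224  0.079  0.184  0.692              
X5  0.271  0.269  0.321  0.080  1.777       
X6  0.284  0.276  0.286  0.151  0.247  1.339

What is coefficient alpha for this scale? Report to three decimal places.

coefficient alpha = 0.558

sum of item variances = 1.184 + 1.588 + 2.686 + 0.692 + 1.777 + 1.339 = 9.266
Σ_{i<j} σ_ij = 4.026
σ²_T = 9.266 + 2 × 4.026 = 17.318
α = (k/(k−1))·(1 − sum of item variances/σ²_T) = (6/5)·(1 − 9.266/17.318) = 0.558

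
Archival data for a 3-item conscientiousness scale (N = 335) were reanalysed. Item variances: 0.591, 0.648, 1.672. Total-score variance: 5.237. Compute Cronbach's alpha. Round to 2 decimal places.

Σσᵢ² = 0.591 + 0.648 + 1.672 = 2.911
α = (k/(k−1))·(1 − Σσᵢ²/total variance) = (3/2)·(1 − 2.911/5.237) = 0.67

α = 0.67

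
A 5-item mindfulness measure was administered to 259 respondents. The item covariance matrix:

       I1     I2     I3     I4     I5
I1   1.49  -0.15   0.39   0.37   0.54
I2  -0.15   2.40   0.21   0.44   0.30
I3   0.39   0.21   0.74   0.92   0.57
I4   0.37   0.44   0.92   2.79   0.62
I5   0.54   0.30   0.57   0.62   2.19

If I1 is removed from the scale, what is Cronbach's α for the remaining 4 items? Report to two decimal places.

Remaining items: I2, I3, I4, I5 (k = 4).
Σσ²ᵢ = 2.40 + 0.74 + 2.79 + 2.19 = 8.12
σ²_T = 8.12 + 2 × 3.06 = 14.24
α (item deleted) = (4/3)·(1 − 8.12/14.24) = 0.57

Cronbach's α = 0.57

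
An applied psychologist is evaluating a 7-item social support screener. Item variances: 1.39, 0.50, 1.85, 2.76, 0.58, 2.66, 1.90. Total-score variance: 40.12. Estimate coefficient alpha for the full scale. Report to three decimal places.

coefficient alpha = 0.828

Σσᵢ² = 1.39 + 0.50 + 1.85 + 2.76 + 0.58 + 2.66 + 1.90 = 11.64
α = (k/(k−1))·(1 − Σσᵢ²/σ²_T) = (7/6)·(1 − 11.64/40.12) = 0.828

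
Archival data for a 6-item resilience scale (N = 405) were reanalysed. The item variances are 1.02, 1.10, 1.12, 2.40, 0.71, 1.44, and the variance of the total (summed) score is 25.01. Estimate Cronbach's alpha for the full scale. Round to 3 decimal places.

α = 0.826

ΣVar(i) = 1.02 + 1.10 + 1.12 + 2.40 + 0.71 + 1.44 = 7.79
α = (k/(k−1))·(1 − ΣVar(i)/σ²_T) = (6/5)·(1 − 7.79/25.01) = 0.826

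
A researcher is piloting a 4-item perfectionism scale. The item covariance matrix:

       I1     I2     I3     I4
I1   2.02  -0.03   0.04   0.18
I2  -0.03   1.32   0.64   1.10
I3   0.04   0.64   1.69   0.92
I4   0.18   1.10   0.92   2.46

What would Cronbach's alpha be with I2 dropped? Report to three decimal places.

Cronbach's alpha = 0.405

Remaining items: I1, I3, I4 (k = 3).
Σσ²ᵢ = 2.02 + 1.69 + 2.46 = 6.17
Var(T) = 6.17 + 2 × 1.14 = 8.45
α (item deleted) = (3/2)·(1 − 6.17/8.45) = 0.405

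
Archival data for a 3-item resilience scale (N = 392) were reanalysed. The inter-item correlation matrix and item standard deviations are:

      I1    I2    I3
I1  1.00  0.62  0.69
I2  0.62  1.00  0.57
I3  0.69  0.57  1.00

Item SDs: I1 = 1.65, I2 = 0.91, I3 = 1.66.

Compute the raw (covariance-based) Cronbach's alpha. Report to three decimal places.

Σσ²ᵢ = 1.65² + 0.91² + 1.66² = 6.3062
Covariances σ_ij = r_ij · s_i · s_j:
  σ(I1,I2) = 0.62 × 1.65 × 0.91 = 0.9309
  σ(I1,I3) = 0.69 × 1.65 × 1.66 = 1.8899
  σ(I2,I3) = 0.57 × 0.91 × 1.66 = 0.8610
σ²_T = Σσ²ᵢ + 2·Σσ_ij = 6.3062 + 2 × 3.6818 = 13.6698
α = (3/2)·(1 − 6.3062/13.6698) = 0.808

Cronbach's alpha = 0.808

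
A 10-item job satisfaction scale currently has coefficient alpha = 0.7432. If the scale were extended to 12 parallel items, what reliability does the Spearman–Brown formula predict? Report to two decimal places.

predicted reliability = 0.78

Length factor m = 12/10 = 1.2000
α' = m·α / (1 + (m−1)·α)
   = 12/10 × 0.7432 / (1 + (12/10 − 1) × 0.7432)
   = 0.8918 / 1.1486 = 0.78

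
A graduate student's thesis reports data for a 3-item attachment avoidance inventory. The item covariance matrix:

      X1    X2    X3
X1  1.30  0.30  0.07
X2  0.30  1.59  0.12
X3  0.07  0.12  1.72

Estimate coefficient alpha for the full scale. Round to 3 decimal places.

ΣVar(i) = 1.30 + 1.59 + 1.72 = 4.61
Sum of the distinct covariances = 0.49
σ²_T = 4.61 + 2 × 0.49 = 5.59
α = (k/(k−1))·(1 − ΣVar(i)/σ²_T) = (3/2)·(1 − 4.61/5.59) = 0.263

coefficient alpha = 0.263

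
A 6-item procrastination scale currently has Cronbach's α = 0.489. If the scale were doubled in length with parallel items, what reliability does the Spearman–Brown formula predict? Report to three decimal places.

predicted reliability = 0.657

Length factor m = 2
α' = m·α / (1 + (m−1)·α)
   = 2 × 0.489 / (1 + (2 − 1) × 0.489)
   = 0.9780 / 1.4890 = 0.657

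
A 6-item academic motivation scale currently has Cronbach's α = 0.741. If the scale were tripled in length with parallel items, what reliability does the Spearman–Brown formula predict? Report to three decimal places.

Length factor m = 3
α' = m·α / (1 + (m−1)·α)
   = 3 × 0.741 / (1 + (3 − 1) × 0.741)
   = 2.2230 / 2.4820 = 0.896

predicted reliability = 0.896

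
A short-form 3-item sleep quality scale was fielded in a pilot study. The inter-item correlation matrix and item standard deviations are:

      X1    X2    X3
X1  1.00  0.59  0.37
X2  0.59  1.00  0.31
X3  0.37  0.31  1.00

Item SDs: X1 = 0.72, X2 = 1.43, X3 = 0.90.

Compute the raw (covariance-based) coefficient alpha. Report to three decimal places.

Σσ²ᵢ = 0.72² + 1.43² + 0.90² = 3.3733
Covariances σ_ij = r_ij · s_i · s_j:
  σ(X1,X2) = 0.59 × 0.72 × 1.43 = 0.6075
  σ(X1,X3) = 0.37 × 0.72 × 0.90 = 0.2398
  σ(X2,X3) = 0.31 × 1.43 × 0.90 = 0.3990
σ²_T = Σσ²ᵢ + 2·Σσ_ij = 3.3733 + 2 × 1.2463 = 5.8659
α = (3/2)·(1 − 3.3733/5.8659) = 0.637

coefficient alpha = 0.637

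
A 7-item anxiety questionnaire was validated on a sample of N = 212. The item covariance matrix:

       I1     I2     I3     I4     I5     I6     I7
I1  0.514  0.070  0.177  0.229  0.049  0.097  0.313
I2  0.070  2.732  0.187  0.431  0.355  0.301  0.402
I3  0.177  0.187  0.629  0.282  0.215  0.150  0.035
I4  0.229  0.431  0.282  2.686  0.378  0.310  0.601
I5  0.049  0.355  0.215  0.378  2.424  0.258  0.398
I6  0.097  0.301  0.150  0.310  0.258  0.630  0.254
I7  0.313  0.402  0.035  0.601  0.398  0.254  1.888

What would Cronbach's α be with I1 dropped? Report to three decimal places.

α = 0.544

Remaining items: I2, I3, I4, I5, I6, I7 (k = 6).
ΣVar(i) = 2.732 + 0.629 + 2.686 + 2.424 + 0.630 + 1.888 = 10.989
total variance = 10.989 + 2 × 4.557 = 20.103
α (item deleted) = (6/5)·(1 − 10.989/20.103) = 0.544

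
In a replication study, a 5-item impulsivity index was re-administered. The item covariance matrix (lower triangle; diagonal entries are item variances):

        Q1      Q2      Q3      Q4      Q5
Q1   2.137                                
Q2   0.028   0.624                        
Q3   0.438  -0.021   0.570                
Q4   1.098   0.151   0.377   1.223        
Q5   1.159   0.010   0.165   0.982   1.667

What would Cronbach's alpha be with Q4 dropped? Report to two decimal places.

Remaining items: Q1, Q2, Q3, Q5 (k = 4).
sum of item variances = 2.137 + 0.624 + 0.570 + 1.667 = 4.998
σ²_total = 4.998 + 2 × 1.779 = 8.556
α (item deleted) = (4/3)·(1 − 4.998/8.556) = 0.55

Cronbach's alpha = 0.55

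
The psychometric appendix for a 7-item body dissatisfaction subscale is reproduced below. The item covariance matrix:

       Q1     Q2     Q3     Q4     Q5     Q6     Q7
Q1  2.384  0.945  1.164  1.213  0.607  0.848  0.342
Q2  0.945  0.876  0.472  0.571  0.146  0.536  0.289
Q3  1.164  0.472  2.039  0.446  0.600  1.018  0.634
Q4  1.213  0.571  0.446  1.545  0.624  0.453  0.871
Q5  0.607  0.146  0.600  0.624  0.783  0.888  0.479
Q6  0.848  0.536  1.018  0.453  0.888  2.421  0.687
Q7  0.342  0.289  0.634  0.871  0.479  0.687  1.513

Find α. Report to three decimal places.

α = 0.823

sum of item variances = 2.384 + 0.876 + 2.039 + 1.545 + 0.783 + 2.421 + 1.513 = 11.561
Sum of the distinct covariances = 13.833
σ²_T = 11.561 + 2 × 13.833 = 39.227
α = (k/(k−1))·(1 − sum of item variances/σ²_T) = (7/6)·(1 − 11.561/39.227) = 0.823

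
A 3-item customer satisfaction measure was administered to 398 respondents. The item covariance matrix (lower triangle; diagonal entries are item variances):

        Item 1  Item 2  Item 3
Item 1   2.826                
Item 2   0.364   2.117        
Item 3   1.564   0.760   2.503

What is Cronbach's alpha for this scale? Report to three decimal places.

ΣVar(i) = 2.826 + 2.117 + 2.503 = 7.446
Sum of off-diagonal covariances = 2.688
Var(T) = 7.446 + 2 × 2.688 = 12.822
α = (k/(k−1))·(1 − ΣVar(i)/Var(T)) = (3/2)·(1 − 7.446/12.822) = 0.629

α = 0.629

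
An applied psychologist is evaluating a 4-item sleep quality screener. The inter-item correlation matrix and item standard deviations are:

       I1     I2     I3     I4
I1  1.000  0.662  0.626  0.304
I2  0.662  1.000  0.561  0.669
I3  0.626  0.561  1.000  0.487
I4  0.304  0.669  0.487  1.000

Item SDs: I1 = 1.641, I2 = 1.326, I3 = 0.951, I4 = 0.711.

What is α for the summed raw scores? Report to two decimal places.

α = 0.80

Σσ²ᵢ = 1.641² + 1.326² + 0.951² + 0.711² = 5.8611
Covariances σ_ij = r_ij · s_i · s_j:
  σ(I1,I2) = 0.662 × 1.641 × 1.326 = 1.4405
  σ(I1,I3) = 0.626 × 1.641 × 0.951 = 0.9769
  σ(I1,I4) = 0.304 × 1.641 × 0.711 = 0.3547
  σ(I2,I3) = 0.561 × 1.326 × 0.951 = 0.7074
  σ(I2,I4) = 0.669 × 1.326 × 0.711 = 0.6307
  σ(I3,I4) = 0.487 × 0.951 × 0.711 = 0.3293
σ²_T = Σσ²ᵢ + 2·Σσ_ij = 5.8611 + 2 × 4.4395 = 14.7401
α = (4/3)·(1 − 5.8611/14.7401) = 0.80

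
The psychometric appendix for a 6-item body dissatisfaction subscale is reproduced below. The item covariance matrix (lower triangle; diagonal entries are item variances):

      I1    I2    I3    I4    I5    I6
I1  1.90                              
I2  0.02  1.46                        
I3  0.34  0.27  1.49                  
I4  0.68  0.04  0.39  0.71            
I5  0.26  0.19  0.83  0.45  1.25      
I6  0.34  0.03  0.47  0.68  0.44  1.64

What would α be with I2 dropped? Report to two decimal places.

Remaining items: I1, I3, I4, I5, I6 (k = 5).
Σσ²ᵢ = 1.90 + 1.49 + 0.71 + 1.25 + 1.64 = 6.99
total variance = 6.99 + 2 × 4.88 = 16.75
α (item deleted) = (5/4)·(1 − 6.99/16.75) = 0.73

α = 0.73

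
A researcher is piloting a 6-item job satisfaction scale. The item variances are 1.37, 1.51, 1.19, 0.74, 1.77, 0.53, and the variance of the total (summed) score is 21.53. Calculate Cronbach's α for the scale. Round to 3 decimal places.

Cronbach's α = 0.804

sum of item variances = 1.37 + 1.51 + 1.19 + 0.74 + 1.77 + 0.53 = 7.11
α = (k/(k−1))·(1 − sum of item variances/σ²_total) = (6/5)·(1 − 7.11/21.53) = 0.804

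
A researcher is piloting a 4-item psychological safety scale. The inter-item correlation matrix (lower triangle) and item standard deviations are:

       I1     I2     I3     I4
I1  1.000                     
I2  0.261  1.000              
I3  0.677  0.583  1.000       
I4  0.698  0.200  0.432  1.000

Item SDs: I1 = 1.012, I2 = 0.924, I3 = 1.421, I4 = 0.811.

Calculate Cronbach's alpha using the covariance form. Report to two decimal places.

Σσ²ᵢ = 1.012² + 0.924² + 1.421² + 0.811² = 4.5549
Covariances σ_ij = r_ij · s_i · s_j:
  σ(I1,I2) = 0.261 × 1.012 × 0.924 = 0.2441
  σ(I1,I3) = 0.677 × 1.012 × 1.421 = 0.9736
  σ(I1,I4) = 0.698 × 1.012 × 0.811 = 0.5729
  σ(I2,I3) = 0.583 × 0.924 × 1.421 = 0.7655
  σ(I2,I4) = 0.200 × 0.924 × 0.811 = 0.1499
  σ(I3,I4) = 0.432 × 1.421 × 0.811 = 0.4979
σ²_T = Σσ²ᵢ + 2·Σσ_ij = 4.5549 + 2 × 3.2039 = 10.9627
α = (4/3)·(1 − 4.5549/10.9627) = 0.78

Cronbach's alpha = 0.78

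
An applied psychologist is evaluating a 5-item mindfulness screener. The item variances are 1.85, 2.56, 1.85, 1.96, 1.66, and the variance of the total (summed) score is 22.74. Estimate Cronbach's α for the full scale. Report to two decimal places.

Σσ²ᵢ = 1.85 + 2.56 + 1.85 + 1.96 + 1.66 = 9.88
α = (k/(k−1))·(1 − Σσ²ᵢ/total variance) = (5/4)·(1 − 9.88/22.74) = 0.71

α = 0.71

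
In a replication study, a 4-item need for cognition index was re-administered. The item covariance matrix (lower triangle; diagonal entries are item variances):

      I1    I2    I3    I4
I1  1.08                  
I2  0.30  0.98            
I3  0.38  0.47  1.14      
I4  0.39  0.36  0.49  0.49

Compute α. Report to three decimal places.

α = 0.752

Σσᵢ² = 1.08 + 0.98 + 1.14 + 0.49 = 3.69
Sum of off-diagonal covariances = 2.39
σ²_total = 3.69 + 2 × 2.39 = 8.47
α = (k/(k−1))·(1 − Σσᵢ²/σ²_total) = (4/3)·(1 − 3.69/8.47) = 0.752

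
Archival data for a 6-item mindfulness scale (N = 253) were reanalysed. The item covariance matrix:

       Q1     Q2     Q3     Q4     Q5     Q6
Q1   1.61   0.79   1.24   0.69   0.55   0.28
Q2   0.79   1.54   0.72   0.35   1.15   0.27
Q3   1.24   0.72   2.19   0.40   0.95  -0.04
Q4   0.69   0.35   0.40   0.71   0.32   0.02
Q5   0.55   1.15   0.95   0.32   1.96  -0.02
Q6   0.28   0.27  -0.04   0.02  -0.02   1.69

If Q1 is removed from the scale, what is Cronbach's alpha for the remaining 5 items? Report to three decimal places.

Remaining items: Q2, Q3, Q4, Q5, Q6 (k = 5).
Σσᵢ² = 1.54 + 2.19 + 0.71 + 1.96 + 1.69 = 8.09
Var(T) = 8.09 + 2 × 4.12 = 16.33
α (item deleted) = (5/4)·(1 − 8.09/16.33) = 0.631

Cronbach's alpha = 0.631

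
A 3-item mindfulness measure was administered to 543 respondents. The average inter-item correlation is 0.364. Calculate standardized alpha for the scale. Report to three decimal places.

Standardized α = k·r̄ / (1 + (k−1)·r̄) = 3 × 0.364 / (1 + 2 × 0.364)
  = 1.0920 / 1.7280 = 0.632

standardized alpha = 0.632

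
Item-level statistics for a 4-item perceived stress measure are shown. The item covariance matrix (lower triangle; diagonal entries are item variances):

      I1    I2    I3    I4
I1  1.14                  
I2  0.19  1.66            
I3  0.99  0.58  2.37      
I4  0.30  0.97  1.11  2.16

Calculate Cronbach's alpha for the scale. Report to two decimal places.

ΣVar(i) = 1.14 + 1.66 + 2.37 + 2.16 = 7.33
Sum of off-diagonal covariances = 4.14
Var(T) = 7.33 + 2 × 4.14 = 15.61
α = (k/(k−1))·(1 − ΣVar(i)/Var(T)) = (4/3)·(1 − 7.33/15.61) = 0.71

Cronbach's alpha = 0.71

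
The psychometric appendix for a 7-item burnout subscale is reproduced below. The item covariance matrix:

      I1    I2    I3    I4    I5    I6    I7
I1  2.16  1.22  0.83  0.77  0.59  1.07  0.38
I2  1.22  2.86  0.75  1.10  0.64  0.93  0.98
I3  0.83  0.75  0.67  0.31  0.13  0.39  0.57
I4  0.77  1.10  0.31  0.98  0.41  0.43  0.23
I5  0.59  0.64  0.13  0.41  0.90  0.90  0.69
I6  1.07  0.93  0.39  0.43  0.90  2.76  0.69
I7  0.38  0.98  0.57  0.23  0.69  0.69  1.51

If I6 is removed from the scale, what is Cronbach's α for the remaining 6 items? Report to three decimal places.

Cronbach's α = 0.815

Remaining items: I1, I2, I3, I4, I5, I7 (k = 6).
sum of item variances = 2.16 + 2.86 + 0.67 + 0.98 + 0.90 + 1.51 = 9.08
total variance = 9.08 + 2 × 9.60 = 28.28
α (item deleted) = (6/5)·(1 − 9.08/28.28) = 0.815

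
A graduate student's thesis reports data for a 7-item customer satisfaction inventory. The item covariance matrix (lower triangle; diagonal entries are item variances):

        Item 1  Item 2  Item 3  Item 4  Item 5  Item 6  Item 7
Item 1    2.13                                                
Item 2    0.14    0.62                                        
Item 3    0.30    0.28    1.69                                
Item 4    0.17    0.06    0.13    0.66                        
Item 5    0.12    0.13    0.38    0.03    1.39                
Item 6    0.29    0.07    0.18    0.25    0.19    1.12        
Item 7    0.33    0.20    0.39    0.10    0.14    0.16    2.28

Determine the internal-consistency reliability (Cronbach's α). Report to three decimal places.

Cronbach's α = 0.525

Σσ²ᵢ = 2.13 + 0.62 + 1.69 + 0.66 + 1.39 + 1.12 + 2.28 = 9.89
Sum of off-diagonal covariances = 4.04
σ²_total = 9.89 + 2 × 4.04 = 17.97
α = (k/(k−1))·(1 − Σσ²ᵢ/σ²_total) = (7/6)·(1 − 9.89/17.97) = 0.525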